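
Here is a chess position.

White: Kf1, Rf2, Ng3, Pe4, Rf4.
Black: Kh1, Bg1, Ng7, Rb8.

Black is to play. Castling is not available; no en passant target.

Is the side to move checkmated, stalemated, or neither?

checkmate

Black to move; black king on h1.
In check: yes, from the white knight on g3.
King squares — g1: own bishop; g2: attacked by Kf1; h2: attacked by Rf2.
Legal moves for Black: none.
In check with no legal moves → checkmate.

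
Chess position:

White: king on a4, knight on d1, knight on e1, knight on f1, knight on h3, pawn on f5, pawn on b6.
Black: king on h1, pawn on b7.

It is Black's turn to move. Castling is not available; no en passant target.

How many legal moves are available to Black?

Black to move; king on h1.
In check: no.
Legal moves: none.
Count: 0.

0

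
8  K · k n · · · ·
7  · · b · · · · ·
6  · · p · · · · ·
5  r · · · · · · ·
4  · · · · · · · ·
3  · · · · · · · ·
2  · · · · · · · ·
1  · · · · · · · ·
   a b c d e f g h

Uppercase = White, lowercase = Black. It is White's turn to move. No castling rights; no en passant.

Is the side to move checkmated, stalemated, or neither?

White to move; white king on a8.
In check: yes, from the black rook on a5.
King squares — a7: attacked by Ra5; b7: attacked by Kc8; b8: attacked by Bc7.
Legal moves for White: none.
In check with no legal moves → checkmate.

checkmate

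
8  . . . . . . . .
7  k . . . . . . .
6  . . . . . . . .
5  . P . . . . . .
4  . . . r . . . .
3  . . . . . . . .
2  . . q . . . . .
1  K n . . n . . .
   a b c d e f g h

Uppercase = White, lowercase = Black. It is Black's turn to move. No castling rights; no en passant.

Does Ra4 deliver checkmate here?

yes

After Ra4: white king on a1; in check: yes, from the black rook on a4.
King squares — b1: attacked by Qc2; a2: attacked by Qc2; b2: attacked by Qc2.
White has no legal moves → checkmate.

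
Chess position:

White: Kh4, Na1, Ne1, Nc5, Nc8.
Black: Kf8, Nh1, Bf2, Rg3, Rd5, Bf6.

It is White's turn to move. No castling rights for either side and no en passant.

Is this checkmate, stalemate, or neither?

checkmate

White to move; white king on h4.
In check: yes, from the black bishop on f6.
King squares — g3: attacked by Nh1; h3: attacked by Rg3; g4: attacked by Rg3; g5: attacked by Rg3; h5: attacked by Rd5.
Legal moves for White: none.
In check with no legal moves → checkmate.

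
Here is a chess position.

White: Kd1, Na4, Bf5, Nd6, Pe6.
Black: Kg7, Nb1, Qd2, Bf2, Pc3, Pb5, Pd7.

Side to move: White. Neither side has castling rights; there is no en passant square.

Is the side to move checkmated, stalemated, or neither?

checkmate

White to move; white king on d1.
In check: yes, from the black queen on d2.
King squares — c1: attacked by Qd2; e1: attacked by Qd2; c2: attacked by Qd2; d2: attacked by Nb1; e2: attacked by Qd2.
Legal moves for White: none.
In check with no legal moves → checkmate.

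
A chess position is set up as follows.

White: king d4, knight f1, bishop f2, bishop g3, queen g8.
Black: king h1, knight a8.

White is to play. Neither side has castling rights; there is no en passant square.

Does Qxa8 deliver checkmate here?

After Qxa8: black king on h1; in check: yes, from the white queen on a8.
King squares — g1: attacked by Bf2; g2: attacked by Qa8; h2: attacked by Nf1.
Black has no legal moves → checkmate.

yes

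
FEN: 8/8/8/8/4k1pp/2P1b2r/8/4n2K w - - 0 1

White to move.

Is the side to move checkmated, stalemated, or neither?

White to move; white king on h1.
In check: yes, from the black rook on h3.
King squares — g1: attacked by Be3; g2: attacked by Ne1; h2: attacked by Rh3.
Legal moves for White: none.
In check with no legal moves → checkmate.

checkmate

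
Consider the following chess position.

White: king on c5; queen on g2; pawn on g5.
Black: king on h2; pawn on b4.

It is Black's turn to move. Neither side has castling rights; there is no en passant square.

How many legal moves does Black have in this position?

1

Black to move; king on h2.
In check: yes, from the white queen on g2.
Legal moves: Kxg2.
Count: 1.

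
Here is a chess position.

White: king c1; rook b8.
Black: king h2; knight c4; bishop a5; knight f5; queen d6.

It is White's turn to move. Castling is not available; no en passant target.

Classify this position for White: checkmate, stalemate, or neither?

neither

White to move; white king on c1.
In check: no.
Legal moves for White: Rh8+, Rg8, Rf8, Re8, Rd8, Rc8, Ra8, Rb7, Rb6, Rb5, Rb4, Rb3, Rb2+, Rb1, Kc2, Kb1.
White has 16 legal moves and is not in check → neither.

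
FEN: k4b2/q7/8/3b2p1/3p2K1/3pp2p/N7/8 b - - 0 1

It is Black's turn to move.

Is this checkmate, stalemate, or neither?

Black to move; black king on a8.
In check: no.
Legal moves for Black include: Bg7, Be7, Bh6, Bd6, Bc5, Bb4, Ba3, Kb8, Kb7, Qb8, Qh7, Qg7, Qf7, Qe7, Qd7+, Qc7, Qb7, Qb6, ... (list truncated; more exist).
Black has legal moves and is not in check → neither.

neither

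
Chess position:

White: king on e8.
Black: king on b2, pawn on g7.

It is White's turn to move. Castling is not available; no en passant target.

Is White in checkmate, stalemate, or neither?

White to move; white king on e8.
In check: no.
Legal moves for White: Kf8, Kd8, Kf7, Ke7, Kd7.
White has 5 legal moves and is not in check → neither.

neither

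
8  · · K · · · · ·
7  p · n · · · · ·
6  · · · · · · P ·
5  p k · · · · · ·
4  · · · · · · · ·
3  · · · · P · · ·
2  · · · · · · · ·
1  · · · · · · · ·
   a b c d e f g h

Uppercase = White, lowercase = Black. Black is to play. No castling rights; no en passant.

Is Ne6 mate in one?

After Ne6: white king on c8; in check: no.
White is not in check, so this cannot be checkmate.

no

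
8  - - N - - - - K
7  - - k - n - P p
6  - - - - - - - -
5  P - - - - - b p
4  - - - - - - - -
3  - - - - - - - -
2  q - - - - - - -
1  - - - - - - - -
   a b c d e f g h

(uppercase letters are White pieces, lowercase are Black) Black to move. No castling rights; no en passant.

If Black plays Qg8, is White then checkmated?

yes

After Qg8: white king on h8; in check: yes, from the black queen on g8.
King squares — g7: own pawn; h7: attacked by Qg8; g8: attacked by Ne7.
White has no legal moves → checkmate.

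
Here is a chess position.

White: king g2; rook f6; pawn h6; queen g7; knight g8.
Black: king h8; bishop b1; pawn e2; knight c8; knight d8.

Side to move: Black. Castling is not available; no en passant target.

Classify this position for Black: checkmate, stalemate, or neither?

checkmate

Black to move; black king on h8.
In check: yes, from the white queen on g7.
King squares — g7: attacked by Ph6; h7: attacked by Qg7; g8: attacked by Qg7.
Legal moves for Black: none.
In check with no legal moves → checkmate.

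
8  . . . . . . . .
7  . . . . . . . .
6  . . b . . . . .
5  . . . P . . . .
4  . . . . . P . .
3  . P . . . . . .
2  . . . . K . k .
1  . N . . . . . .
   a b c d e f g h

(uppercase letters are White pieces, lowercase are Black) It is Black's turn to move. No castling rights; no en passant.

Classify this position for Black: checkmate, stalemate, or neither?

Black to move; black king on g2.
In check: no.
Legal moves for Black: Be8, Ba8, Bd7, Bb7, Bxd5, Bb5+, Ba4, Kh3, Kg3, Kh2, Kh1, Kg1.
Black has 12 legal moves and is not in check → neither.

neither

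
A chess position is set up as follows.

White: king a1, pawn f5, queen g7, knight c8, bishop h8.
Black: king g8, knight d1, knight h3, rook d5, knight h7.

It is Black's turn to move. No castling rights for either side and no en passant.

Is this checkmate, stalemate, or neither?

Black to move; black king on g8.
In check: yes, from the white queen on g7.
King squares — f7: attacked by Qg7; g7: attacked by Bh8; h7: own knight; f8: attacked by Qg7; h8: attacked by Qg7.
Legal moves for Black: none.
In check with no legal moves → checkmate.

checkmate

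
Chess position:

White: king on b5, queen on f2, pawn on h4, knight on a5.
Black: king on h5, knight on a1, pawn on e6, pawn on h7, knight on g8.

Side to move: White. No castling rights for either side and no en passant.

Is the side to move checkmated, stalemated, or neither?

White to move; white king on b5.
In check: no.
Legal moves for White include: Kc6, Kb6, Ka6, Kc5, Kc4, Kb4, Ka4, Nb7, Nc6, Nc4, Nb3, Qf8, Qf7+, Qa7, Qf6, Qb6, Qf5+, Qc5+, ... (list truncated; more exist).
White has legal moves and is not in check → neither.

neither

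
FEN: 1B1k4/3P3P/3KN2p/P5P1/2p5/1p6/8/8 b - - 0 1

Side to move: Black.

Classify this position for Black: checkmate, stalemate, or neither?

checkmate

Black to move; black king on d8.
In check: yes, from the white knight on e6.
King squares — c7: attacked by Kd6; d7: attacked by Kd6; e7: attacked by Kd6; c8: attacked by Pd7; e8: attacked by Pd7.
Legal moves for Black: none.
In check with no legal moves → checkmate.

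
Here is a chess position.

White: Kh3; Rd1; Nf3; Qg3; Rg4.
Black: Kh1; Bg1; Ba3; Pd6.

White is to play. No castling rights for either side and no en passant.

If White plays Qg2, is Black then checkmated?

After Qg2: black king on h1; in check: yes, from the white queen on g2.
King squares — g1: own bishop; g2: attacked by Kh3; h2: attacked by Qg2.
Black has no legal moves → checkmate.

yes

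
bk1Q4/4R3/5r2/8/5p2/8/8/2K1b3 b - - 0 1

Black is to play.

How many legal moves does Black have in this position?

Black to move; king on b8.
In check: yes, from the white queen on d8.
Legal moves: none.
Count: 0.

0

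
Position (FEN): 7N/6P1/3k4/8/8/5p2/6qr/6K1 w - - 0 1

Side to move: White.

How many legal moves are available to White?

White to move; king on g1.
In check: yes, from the black queen on g2.
Legal moves: none.
Count: 0.

0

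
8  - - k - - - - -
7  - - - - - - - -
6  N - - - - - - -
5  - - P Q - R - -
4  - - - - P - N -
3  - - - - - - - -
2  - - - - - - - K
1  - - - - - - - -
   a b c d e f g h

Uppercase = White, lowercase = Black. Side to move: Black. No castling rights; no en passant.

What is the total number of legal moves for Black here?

0

Black to move; king on c8.
In check: no.
Legal moves: none.
Count: 0.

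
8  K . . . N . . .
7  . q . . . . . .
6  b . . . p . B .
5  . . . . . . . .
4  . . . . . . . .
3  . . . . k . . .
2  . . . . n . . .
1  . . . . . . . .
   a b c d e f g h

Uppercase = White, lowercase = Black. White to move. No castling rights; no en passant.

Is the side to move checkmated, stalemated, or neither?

checkmate

White to move; white king on a8.
In check: yes, from the black queen on b7.
King squares — a7: attacked by Qb7; b7: attacked by Ba6; b8: attacked by Qb7.
Legal moves for White: none.
In check with no legal moves → checkmate.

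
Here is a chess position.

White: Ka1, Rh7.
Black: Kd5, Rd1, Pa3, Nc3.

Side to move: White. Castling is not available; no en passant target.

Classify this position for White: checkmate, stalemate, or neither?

checkmate

White to move; white king on a1.
In check: yes, from the black rook on d1.
King squares — b1: attacked by Rd1; a2: attacked by Nc3; b2: attacked by Pa3.
Legal moves for White: none.
In check with no legal moves → checkmate.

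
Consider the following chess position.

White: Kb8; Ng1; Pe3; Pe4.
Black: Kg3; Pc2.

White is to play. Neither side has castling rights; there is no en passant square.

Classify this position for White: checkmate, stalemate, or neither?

neither

White to move; white king on b8.
In check: no.
Legal moves for White: Kc8, Ka8, Kc7, Kb7, Ka7, Nh3, Nf3, Ne2+, e5.
White has 9 legal moves and is not in check → neither.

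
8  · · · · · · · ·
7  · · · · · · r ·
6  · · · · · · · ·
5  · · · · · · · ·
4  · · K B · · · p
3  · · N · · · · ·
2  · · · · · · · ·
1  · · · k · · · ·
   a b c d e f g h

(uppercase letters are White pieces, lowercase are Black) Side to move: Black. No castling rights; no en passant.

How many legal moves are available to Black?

Black to move; king on d1.
In check: yes, from the white knight on c3.
Legal moves: Kd2, Kc2, Ke1, Kc1.
Count: 4.

4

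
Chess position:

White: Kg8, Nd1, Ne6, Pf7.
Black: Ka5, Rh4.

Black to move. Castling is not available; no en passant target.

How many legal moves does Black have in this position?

19

Black to move; king on a5.
In check: no.
Legal moves: Kb6, Ka6, Kb5, Kb4, Ka4, Rh8+, Rh7, Rh6, Rh5, Rg4+, Rf4, Re4, Rd4, Rc4, Rb4, Ra4, Rh3, Rh2, Rh1.
Count: 19.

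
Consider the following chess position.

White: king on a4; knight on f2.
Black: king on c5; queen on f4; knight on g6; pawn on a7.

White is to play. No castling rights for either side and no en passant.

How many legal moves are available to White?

White to move; king on a4.
In check: yes, from the black queen on f4.
Legal moves: Ka5, Kb3, Ka3, Ne4+.
Count: 4.

4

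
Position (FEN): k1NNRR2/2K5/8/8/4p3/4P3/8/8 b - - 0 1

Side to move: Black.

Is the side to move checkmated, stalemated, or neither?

Black to move; black king on a8.
In check: no.
King squares — a7: attacked by Nc8; b7: attacked by Kc7; b8: attacked by Kc7.
Legal moves for Black: none.
Not in check and no legal moves → stalemate.

stalemate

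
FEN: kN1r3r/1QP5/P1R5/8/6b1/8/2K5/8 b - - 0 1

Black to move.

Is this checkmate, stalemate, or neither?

checkmate

Black to move; black king on a8.
In check: yes, from the white queen on b7.
King squares — a7: attacked by Qb7; b7: attacked by Pa6; b8: attacked by Qb7.
Legal moves for Black: none.
In check with no legal moves → checkmate.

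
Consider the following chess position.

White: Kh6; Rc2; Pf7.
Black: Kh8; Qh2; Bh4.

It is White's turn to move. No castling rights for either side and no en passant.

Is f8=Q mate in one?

After f8=Q: black king on h8; in check: yes, from the white queen on f8.
King squares — g7: attacked by Kh6; h7: attacked by Kh6; g8: attacked by Qf8.
Black has no legal moves → checkmate.

yes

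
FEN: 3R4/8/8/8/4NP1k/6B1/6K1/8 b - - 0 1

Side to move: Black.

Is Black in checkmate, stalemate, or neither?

Black to move; black king on h4.
In check: yes, from the white bishop on g3.
Legal moves for Black: Kh5, Kg4.
Black is in check but has 2 legal moves → neither.

neither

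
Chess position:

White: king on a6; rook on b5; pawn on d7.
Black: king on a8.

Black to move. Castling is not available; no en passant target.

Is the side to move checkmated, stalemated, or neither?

Black to move; black king on a8.
In check: no.
King squares — a7: attacked by Ka6; b7: attacked by Rb5; b8: attacked by Rb5.
Legal moves for Black: none.
Not in check and no legal moves → stalemate.

stalemate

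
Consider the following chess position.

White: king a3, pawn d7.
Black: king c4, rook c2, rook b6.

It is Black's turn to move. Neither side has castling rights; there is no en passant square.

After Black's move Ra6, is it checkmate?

yes

After Ra6: white king on a3; in check: yes, from the black rook on a6.
King squares — a2: attacked by Rc2; b2: attacked by Rc2; b3: attacked by Kc4; a4: attacked by Ra6; b4: attacked by Kc4.
White has no legal moves → checkmate.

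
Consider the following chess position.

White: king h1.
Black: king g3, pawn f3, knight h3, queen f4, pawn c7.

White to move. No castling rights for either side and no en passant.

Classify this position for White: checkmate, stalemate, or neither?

White to move; white king on h1.
In check: no.
King squares — g1: attacked by Nh3; g2: attacked by Pf3; h2: attacked by Kg3.
Legal moves for White: none.
Not in check and no legal moves → stalemate.

stalemate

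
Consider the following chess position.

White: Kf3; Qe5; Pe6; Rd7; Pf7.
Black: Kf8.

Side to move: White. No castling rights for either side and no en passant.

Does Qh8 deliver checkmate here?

After Qh8: black king on f8; in check: yes, from the white queen on h8.
King squares — e7: attacked by Rd7; f7: attacked by Pe6; g7: attacked by Qh8; e8: attacked by Pf7; g8: attacked by Pf7.
Black has no legal moves → checkmate.

yes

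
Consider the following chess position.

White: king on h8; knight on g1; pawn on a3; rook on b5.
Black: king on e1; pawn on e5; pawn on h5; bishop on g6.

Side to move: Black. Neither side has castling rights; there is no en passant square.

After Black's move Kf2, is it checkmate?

no

After Kf2: white king on h8; in check: no.
White is not in check, so this cannot be checkmate.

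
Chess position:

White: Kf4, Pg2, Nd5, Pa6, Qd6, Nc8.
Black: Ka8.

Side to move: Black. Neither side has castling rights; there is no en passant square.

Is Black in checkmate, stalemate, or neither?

Black to move; black king on a8.
In check: no.
King squares — a7: attacked by Nc8; b7: attacked by Pa6; b8: attacked by Qd6.
Legal moves for Black: none.
Not in check and no legal moves → stalemate.

stalemate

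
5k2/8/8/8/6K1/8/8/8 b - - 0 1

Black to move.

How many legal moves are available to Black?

5

Black to move; king on f8.
In check: no.
Legal moves: Kg8, Ke8, Kg7, Kf7, Ke7.
Count: 5.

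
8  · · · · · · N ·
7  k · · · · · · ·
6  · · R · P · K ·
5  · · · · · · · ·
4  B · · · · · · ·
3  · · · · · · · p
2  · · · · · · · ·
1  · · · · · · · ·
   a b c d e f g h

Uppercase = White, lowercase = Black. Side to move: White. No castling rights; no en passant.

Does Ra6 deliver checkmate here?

After Ra6: black king on a7; in check: yes, from the white rook on a6.
Black has 3 legal replies: Kb8, Kb7, Kxa6.
In check but a legal move exists → not checkmate.

no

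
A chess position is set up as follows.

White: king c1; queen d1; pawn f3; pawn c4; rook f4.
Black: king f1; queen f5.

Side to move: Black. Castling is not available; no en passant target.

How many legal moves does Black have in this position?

Black to move; king on f1.
In check: yes, from the white queen on d1.
Legal moves: Kg2, Kf2.
Count: 2.

2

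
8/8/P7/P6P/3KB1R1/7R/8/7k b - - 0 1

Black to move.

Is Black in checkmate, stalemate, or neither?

Black to move; black king on h1.
In check: yes, from the white rook on h3 and the white bishop on e4.
King squares — g1: attacked by Rg4; g2: attacked by Be4; h2: attacked by Rh3.
Legal moves for Black: none.
In check with no legal moves → checkmate.

checkmate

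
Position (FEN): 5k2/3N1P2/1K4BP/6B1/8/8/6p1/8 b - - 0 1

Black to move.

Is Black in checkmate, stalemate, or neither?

Black to move; black king on f8.
In check: yes, from the white knight on d7.
King squares — e7: attacked by Bg5; f7: attacked by Bg6; g7: attacked by Ph6; e8: attacked by Pf7; g8: attacked by Pf7.
Legal moves for Black: none.
In check with no legal moves → checkmate.

checkmate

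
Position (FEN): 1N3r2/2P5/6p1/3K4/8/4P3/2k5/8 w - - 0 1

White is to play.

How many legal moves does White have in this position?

16

White to move; king on d5.
In check: no.
Legal moves: Nd7, Nc6, Na6, Ke6, Kd6, Kc6, Ke5, Kc5, Ke4, Kd4, Kc4, c8=Q+, c8=R+, c8=B, c8=N, e4.
Count: 16.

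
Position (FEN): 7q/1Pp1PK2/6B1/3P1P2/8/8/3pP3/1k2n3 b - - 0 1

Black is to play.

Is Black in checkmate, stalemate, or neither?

Black to move; black king on b1.
In check: no.
Legal moves for Black include: Qg8+, Qf8+, Qe8+, Qd8, Qc8, Qb8, Qa8, Qh7+, Qg7+, Qh6, Qf6+, Qh5, Qe5, Qh4, Qd4, Qh3, Qc3, Qh2, ... (list truncated; more exist).
Black has legal moves and is not in check → neither.

neither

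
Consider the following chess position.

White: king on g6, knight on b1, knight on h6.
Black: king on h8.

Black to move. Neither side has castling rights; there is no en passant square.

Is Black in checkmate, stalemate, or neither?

stalemate

Black to move; black king on h8.
In check: no.
King squares — g7: attacked by Kg6; h7: attacked by Kg6; g8: attacked by Nh6.
Legal moves for Black: none.
Not in check and no legal moves → stalemate.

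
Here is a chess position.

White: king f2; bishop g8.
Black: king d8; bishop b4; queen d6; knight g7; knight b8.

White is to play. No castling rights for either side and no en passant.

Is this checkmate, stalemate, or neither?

White to move; white king on f2.
In check: no.
Legal moves for White: Bh7, Bf7, Be6, Bd5, Bc4, Bb3, Ba2, Kf3, Ke3, Kg2, Ke2, Kg1, Kf1.
White has 13 legal moves and is not in check → neither.

neither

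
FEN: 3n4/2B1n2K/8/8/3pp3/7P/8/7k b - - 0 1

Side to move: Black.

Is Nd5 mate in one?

After Nd5: white king on h7; in check: no.
White is not in check, so this cannot be checkmate.

no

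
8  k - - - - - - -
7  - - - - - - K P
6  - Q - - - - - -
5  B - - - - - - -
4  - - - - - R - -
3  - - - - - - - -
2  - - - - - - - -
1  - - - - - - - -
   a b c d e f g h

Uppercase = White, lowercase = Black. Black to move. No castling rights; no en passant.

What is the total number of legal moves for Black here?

Black to move; king on a8.
In check: no.
Legal moves: none.
Count: 0.

0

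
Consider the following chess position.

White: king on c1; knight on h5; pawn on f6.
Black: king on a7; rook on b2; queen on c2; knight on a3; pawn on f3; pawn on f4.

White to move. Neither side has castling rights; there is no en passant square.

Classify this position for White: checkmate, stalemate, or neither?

checkmate

White to move; white king on c1.
In check: yes, from the black queen on c2.
King squares — b1: attacked by Rb2; d1: attacked by Qc2; b2: attacked by Qc2; c2: attacked by Rb2; d2: attacked by Qc2.
Legal moves for White: none.
In check with no legal moves → checkmate.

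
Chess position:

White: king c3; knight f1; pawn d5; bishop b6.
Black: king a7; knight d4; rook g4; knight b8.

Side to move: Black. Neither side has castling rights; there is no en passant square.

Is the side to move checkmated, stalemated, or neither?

Black to move; black king on a7.
In check: yes, from the white bishop on b6.
Legal moves for Black: Ka8, Kb7, Kxb6, Ka6.
Black is in check but has 4 legal moves → neither.

neither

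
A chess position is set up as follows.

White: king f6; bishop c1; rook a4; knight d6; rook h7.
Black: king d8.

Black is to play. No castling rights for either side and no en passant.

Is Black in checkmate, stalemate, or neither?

Black to move; black king on d8.
In check: no.
King squares — c7: attacked by Rh7; d7: attacked by Rh7; e7: attacked by Kf6; c8: attacked by Nd6; e8: attacked by Nd6.
Legal moves for Black: none.
Not in check and no legal moves → stalemate.

stalemate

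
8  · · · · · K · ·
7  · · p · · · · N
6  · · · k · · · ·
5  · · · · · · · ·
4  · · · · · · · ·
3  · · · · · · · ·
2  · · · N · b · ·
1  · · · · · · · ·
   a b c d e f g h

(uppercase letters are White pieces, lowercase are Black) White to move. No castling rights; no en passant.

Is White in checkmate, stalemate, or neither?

White to move; white king on f8.
In check: no.
Legal moves for White: Kg8, Ke8, Kg7, Kf7, Nf6, Ng5, Ne4+, Nc4+, Nf3, Nb3, Nf1, Nb1.
White has 12 legal moves and is not in check → neither.

neither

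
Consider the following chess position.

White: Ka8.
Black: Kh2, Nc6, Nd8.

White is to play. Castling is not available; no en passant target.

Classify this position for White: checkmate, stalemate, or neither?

White to move; white king on a8.
In check: no.
King squares — a7: attacked by Nc6; b7: attacked by Nd8; b8: attacked by Nc6.
Legal moves for White: none.
Not in check and no legal moves → stalemate.

stalemate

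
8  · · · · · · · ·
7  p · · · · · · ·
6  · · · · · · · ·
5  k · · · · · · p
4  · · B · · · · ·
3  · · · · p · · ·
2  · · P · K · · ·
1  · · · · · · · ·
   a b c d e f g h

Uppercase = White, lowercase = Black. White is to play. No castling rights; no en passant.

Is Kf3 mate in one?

no

After Kf3: black king on a5; in check: no.
Black is not in check, so this cannot be checkmate.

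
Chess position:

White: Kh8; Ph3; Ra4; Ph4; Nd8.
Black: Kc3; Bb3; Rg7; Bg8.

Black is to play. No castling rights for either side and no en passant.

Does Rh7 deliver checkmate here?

yes

After Rh7: white king on h8; in check: yes, from the black rook on h7.
King squares — g7: attacked by Rh7; h7: attacked by Bg8; g8: attacked by Bb3.
White has no legal moves → checkmate.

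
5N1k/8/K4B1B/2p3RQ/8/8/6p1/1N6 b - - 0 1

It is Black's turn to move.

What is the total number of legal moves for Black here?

Black to move; king on h8.
In check: yes, from the white bishop on f6.
Legal moves: none.
Count: 0.

0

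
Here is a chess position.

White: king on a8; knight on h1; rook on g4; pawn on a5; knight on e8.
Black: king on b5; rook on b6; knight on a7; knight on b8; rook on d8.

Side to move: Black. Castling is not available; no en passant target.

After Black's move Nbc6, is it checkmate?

After Nbc6: white king on a8; in check: yes, from the black rook on d8.
King squares — a7: attacked by Nc6; b7: attacked by Rb6; b8: attacked by Rb6.
White has no legal moves → checkmate.

yes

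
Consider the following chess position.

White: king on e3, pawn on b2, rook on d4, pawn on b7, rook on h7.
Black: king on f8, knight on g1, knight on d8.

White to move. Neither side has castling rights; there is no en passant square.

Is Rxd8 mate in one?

yes

After Rxd8: black king on f8; in check: yes, from the white rook on d8.
King squares — e7: attacked by Rh7; f7: attacked by Rh7; g7: attacked by Rh7; e8: attacked by Rd8; g8: attacked by Rd8.
Black has no legal moves → checkmate.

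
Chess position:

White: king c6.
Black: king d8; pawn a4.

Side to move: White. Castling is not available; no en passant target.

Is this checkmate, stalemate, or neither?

neither

White to move; white king on c6.
In check: no.
Legal moves for White: Kb7, Kd6, Kb6, Kd5, Kc5, Kb5.
White has 6 legal moves and is not in check → neither.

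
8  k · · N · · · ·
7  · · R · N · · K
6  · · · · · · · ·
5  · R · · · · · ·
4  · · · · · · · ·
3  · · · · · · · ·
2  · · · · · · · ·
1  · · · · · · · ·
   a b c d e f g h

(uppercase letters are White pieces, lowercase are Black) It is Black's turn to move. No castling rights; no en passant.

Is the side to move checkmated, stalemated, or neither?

stalemate

Black to move; black king on a8.
In check: no.
King squares — a7: attacked by Rc7; b7: attacked by Rb5; b8: attacked by Rb5.
Legal moves for Black: none.
Not in check and no legal moves → stalemate.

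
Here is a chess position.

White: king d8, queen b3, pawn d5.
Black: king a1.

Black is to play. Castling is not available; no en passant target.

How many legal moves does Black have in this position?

0

Black to move; king on a1.
In check: no.
Legal moves: none.
Count: 0.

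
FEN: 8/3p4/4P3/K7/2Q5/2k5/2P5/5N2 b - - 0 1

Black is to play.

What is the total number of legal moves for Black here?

2

Black to move; king on c3.
In check: yes, from the white queen on c4.
Legal moves: Kxc4, Kb2.
Count: 2.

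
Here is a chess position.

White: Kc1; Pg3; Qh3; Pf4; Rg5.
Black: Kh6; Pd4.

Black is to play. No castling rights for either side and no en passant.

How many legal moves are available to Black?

Black to move; king on h6.
In check: yes, from the white queen on h3.
Legal moves: none.
Count: 0.

0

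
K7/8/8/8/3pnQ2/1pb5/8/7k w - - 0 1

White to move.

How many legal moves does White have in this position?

White to move; king on a8.
In check: no.
Legal moves: Kb8, Kb7, Ka7, Qf8, Qb8, Qf7, Qc7, Qh6+, Qf6, Qd6, Qg5, Qf5, Qe5, Qh4+, Qg4, Qxe4+, Qg3, Qf3+, Qe3, Qh2+, Qf2, Qd2, Qf1+, Qc1+.
Count: 24.

24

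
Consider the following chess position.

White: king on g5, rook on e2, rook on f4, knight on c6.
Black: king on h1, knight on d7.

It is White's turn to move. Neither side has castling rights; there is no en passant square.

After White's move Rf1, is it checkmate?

yes

After Rf1: black king on h1; in check: yes, from the white rook on f1.
King squares — g1: attacked by Rf1; g2: attacked by Re2; h2: attacked by Re2.
Black has no legal moves → checkmate.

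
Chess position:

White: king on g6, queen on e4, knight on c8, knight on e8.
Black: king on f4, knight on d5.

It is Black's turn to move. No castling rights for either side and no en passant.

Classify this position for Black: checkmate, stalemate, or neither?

Black to move; black king on f4.
In check: yes, from the white queen on e4.
Legal moves for Black: Kxe4, Kg3.
Black is in check but has 2 legal moves → neither.

neither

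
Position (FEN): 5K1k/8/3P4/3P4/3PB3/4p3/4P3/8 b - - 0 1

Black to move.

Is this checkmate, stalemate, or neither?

stalemate

Black to move; black king on h8.
In check: no.
King squares — g7: attacked by Kf8; h7: attacked by Be4; g8: attacked by Kf8.
Legal moves for Black: none.
Not in check and no legal moves → stalemate.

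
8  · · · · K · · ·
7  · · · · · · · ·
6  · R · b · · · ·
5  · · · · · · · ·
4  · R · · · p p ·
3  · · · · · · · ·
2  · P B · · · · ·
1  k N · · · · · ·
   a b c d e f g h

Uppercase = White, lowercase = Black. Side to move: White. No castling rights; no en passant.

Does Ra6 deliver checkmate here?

After Ra6: black king on a1; in check: yes, from the white rook on a6.
King squares — b1: attacked by Bc2; a2: attacked by Ra6; b2: attacked by Rb4.
Black has no legal moves → checkmate.

yes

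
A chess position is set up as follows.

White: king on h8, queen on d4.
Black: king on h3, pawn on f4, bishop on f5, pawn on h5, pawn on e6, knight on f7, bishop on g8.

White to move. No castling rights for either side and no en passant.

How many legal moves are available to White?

White to move; king on h8.
In check: yes, from the black knight on f7.
Legal moves: Kxg8, Kg7.
Count: 2.

2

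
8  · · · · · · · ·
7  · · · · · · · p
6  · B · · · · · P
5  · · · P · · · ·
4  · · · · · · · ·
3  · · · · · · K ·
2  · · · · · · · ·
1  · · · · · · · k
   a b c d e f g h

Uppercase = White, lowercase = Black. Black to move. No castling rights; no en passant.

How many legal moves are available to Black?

0

Black to move; king on h1.
In check: no.
Legal moves: none.
Count: 0.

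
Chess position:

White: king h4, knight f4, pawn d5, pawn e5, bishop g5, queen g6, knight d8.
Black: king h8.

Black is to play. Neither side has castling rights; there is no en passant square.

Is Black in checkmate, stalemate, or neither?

stalemate

Black to move; black king on h8.
In check: no.
King squares — g7: attacked by Qg6; h7: attacked by Qg6; g8: attacked by Qg6.
Legal moves for Black: none.
Not in check and no legal moves → stalemate.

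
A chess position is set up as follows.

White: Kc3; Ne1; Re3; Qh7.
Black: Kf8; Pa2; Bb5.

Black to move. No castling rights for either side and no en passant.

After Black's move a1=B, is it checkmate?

After a1=B: white king on c3; in check: yes, from the black bishop on a1.
White has 4 legal replies: Kb4, Kb3, Kd2, Kc2.
In check but a legal move exists → not checkmate.

no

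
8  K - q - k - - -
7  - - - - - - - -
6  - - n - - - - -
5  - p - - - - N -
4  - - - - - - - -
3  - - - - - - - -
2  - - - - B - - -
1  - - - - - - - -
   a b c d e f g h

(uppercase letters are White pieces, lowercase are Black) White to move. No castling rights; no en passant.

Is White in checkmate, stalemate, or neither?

White to move; white king on a8.
In check: yes, from the black queen on c8.
King squares — a7: attacked by Nc6; b7: attacked by Qc8; b8: attacked by Nc6.
Legal moves for White: none.
In check with no legal moves → checkmate.

checkmate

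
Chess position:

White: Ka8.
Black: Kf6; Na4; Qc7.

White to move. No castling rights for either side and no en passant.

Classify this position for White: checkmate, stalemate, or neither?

stalemate

White to move; white king on a8.
In check: no.
King squares — a7: attacked by Qc7; b7: attacked by Qc7; b8: attacked by Qc7.
Legal moves for White: none.
Not in check and no legal moves → stalemate.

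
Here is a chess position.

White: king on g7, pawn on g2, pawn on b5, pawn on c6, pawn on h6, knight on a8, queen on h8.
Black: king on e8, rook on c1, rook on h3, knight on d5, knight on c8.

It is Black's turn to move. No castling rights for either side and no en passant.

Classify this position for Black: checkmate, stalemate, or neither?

neither

Black to move; black king on e8.
In check: yes, from the white queen on h8.
Legal moves for Black: Ke7.
Black is in check but has 1 legal move → neither.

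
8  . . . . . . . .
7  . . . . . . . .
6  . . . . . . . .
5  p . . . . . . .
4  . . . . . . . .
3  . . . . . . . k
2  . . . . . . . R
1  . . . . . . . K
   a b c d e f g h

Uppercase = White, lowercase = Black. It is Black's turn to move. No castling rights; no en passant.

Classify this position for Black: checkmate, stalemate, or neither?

neither

Black to move; black king on h3.
In check: yes, from the white rook on h2.
King squares — g2: attacked by Kh1; h2: attacked by Kh1; g3: available; g4: available; h4: attacked by Rh2.
Legal moves for Black: Kg4, Kg3.
Black is in check but has 2 legal moves → neither.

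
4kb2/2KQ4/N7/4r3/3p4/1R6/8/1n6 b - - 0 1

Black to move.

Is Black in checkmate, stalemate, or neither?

Black to move; black king on e8.
In check: yes, from the white queen on d7.
King squares — d7: attacked by Kc7; e7: attacked by Qd7; f7: attacked by Qd7; d8: attacked by Kc7; f8: own bishop.
Legal moves for Black: none.
In check with no legal moves → checkmate.

checkmate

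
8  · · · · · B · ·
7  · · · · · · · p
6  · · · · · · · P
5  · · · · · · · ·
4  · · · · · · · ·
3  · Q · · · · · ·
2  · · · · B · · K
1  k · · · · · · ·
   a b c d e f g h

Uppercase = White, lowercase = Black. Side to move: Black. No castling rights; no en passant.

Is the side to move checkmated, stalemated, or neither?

Black to move; black king on a1.
In check: no.
King squares — b1: attacked by Qb3; a2: attacked by Qb3; b2: attacked by Qb3.
Legal moves for Black: none.
Not in check and no legal moves → stalemate.

stalemate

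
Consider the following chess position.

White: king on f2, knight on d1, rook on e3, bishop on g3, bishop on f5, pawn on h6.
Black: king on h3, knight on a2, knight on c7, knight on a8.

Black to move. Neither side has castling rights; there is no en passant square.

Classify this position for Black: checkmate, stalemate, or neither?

checkmate

Black to move; black king on h3.
In check: yes, from the white bishop on f5.
King squares — g2: attacked by Kf2; h2: attacked by Bg3; g3: attacked by Kf2; g4: attacked by Bf5; h4: attacked by Bg3.
Legal moves for Black: none.
In check with no legal moves → checkmate.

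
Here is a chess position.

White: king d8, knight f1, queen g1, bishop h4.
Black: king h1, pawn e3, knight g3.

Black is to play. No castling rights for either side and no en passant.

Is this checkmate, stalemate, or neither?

Black to move; black king on h1.
In check: yes, from the white queen on g1.
Legal moves for Black: Kxg1.
Black is in check but has 1 legal move → neither.

neither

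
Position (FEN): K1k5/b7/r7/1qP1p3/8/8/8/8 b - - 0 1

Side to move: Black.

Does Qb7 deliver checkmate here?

After Qb7: white king on a8; in check: yes, from the black queen on b7.
King squares — a7: attacked by Ra6; b7: attacked by Kc8; b8: attacked by Ba7.
White has no legal moves → checkmate.

yes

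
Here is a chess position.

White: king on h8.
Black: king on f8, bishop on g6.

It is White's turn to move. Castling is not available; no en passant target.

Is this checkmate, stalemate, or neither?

White to move; white king on h8.
In check: no.
King squares — g7: attacked by Kf8; h7: attacked by Bg6; g8: attacked by Kf8.
Legal moves for White: none.
Not in check and no legal moves → stalemate.

stalemate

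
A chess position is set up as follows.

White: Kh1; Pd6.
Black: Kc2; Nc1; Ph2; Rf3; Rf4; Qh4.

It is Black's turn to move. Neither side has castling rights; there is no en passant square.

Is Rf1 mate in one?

no

After Rf1: white king on h1; in check: yes, from the black rook on f1.
White has 1 legal reply: Kg2.
In check but a legal move exists → not checkmate.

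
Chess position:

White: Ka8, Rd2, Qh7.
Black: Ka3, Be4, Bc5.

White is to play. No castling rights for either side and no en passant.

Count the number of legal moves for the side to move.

White to move; king on a8.
In check: yes, from the black bishop on e4.
Legal moves: Kb8, Qb7, Qxe4, Rd5.
Count: 4.

4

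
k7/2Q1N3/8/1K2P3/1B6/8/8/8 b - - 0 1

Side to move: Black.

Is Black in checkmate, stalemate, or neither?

Black to move; black king on a8.
In check: no.
King squares — a7: attacked by Qc7; b7: attacked by Qc7; b8: attacked by Qc7.
Legal moves for Black: none.
Not in check and no legal moves → stalemate.

stalemate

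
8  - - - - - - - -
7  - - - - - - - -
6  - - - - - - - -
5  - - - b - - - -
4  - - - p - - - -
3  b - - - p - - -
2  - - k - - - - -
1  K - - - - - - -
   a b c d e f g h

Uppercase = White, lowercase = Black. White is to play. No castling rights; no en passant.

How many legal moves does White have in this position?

0

White to move; king on a1.
In check: no.
Legal moves: none.
Count: 0.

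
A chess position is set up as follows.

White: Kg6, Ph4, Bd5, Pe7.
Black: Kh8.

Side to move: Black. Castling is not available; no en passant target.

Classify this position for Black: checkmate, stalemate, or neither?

Black to move; black king on h8.
In check: no.
King squares — g7: attacked by Kg6; h7: attacked by Kg6; g8: attacked by Bd5.
Legal moves for Black: none.
Not in check and no legal moves → stalemate.

stalemate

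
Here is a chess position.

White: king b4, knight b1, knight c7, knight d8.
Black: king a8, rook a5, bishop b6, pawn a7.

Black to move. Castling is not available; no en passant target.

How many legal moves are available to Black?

2

Black to move; king on a8.
In check: yes, from the white knight on c7.
Legal moves: Kb8, Bxc7.
Count: 2.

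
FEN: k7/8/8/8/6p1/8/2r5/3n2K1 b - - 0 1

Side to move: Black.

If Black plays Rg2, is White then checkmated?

After Rg2: white king on g1; in check: yes, from the black rook on g2.
White has 3 legal replies: Kxg2, Kh1, Kf1.
In check but a legal move exists → not checkmate.

no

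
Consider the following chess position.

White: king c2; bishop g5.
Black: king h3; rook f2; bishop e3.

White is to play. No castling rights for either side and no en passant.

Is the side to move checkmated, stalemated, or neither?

neither

White to move; white king on c2.
In check: yes, from the black rook on f2.
King squares — b1: available; c1: attacked by Be3; d1: available; b2: attacked by Rf2; d2: attacked by Rf2; b3: available; c3: available; d3: available.
Legal moves for White: Kd3, Kc3, Kb3, Kd1, Kb1.
White is in check but has 5 legal moves → neither.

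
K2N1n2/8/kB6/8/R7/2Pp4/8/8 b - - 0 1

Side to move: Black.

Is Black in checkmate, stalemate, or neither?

Black to move; black king on a6.
In check: yes, from the white rook on a4.
King squares — a5: attacked by Ra4; b5: available; b6: available; a7: attacked by Ra4; b7: attacked by Ka8.
Legal moves for Black: Kxb6, Kb5.
Black is in check but has 2 legal moves → neither.

neither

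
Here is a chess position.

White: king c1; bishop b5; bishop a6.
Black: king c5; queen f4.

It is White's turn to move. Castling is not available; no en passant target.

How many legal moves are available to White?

4

White to move; king on c1.
In check: yes, from the black queen on f4.
Legal moves: Kc2, Kb2, Kd1, Kb1.
Count: 4.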